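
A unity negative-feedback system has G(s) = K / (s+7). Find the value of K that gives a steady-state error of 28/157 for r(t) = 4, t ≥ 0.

150

No free integrators in G(s): this is a type 0 system.
K_p = lim_{s→0} G(s) = K / (7) = (1/7)·K.
e_ss = 4/(1 + K_p) = 28/157 ⇒ 1 + (1/7)·K = 157/7 ⇒ K = 150.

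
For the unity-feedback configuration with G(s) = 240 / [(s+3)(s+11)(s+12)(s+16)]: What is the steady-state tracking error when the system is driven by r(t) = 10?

1320/137

No free integrators in G(s): this is a type 0 system.
K_p = lim_{s→0} G(s) = 240 / (3·11·12·16) = 5/132.
e_ss = 10/(1 + K_p) = 10/(137/132) = 1320/137.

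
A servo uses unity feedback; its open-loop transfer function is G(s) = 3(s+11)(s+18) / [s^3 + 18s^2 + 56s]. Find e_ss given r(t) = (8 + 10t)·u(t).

280/297

Lowest-order denominator term is 56s, so the open loop has 1 pole at the origin → type 1 system. By superposition:
  • 8: tracked with zero error.
  • 10t: e_ss = 10/K_v with K_v=297/28 → 280/297.
Total e_ss = 280/297.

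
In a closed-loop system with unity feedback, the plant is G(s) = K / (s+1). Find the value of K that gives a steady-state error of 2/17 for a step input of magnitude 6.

The open loop has no poles at the origin → type 0 system.
K_p = lim_{s→0} G(s) = K / (1) = 1·K.
e_ss = 6/(1 + K_p) = 2/17 ⇒ 1 + 1·K = 51 ⇒ K = 50.

50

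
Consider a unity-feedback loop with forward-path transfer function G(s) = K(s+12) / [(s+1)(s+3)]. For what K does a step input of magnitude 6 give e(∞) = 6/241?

No free integrators in G(s): this is a type 0 system.
K_p = lim_{s→0} G(s) = K·12 / (1·3) = 4·K.
e_ss = 6/(1 + K_p) = 6/241 ⇒ 1 + 4·K = 241 ⇒ K = 60.

60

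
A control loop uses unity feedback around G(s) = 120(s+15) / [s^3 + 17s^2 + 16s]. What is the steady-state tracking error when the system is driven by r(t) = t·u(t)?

Factoring s from the denominator leaves a polynomial with constant term 16, so the system is type 1.
K_v = lim_{s→0} s·G(s) = 120·15 / 16 = 112.5.
e_ss = 1/K_v = 1/112.5 = 2/225.

2/225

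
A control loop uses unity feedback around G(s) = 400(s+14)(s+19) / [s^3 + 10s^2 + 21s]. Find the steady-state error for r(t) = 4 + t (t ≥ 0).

The denominator has no term below 21s — 1 pole at s=0, type 1. By superposition:
  • 4: tracked with zero error.
  • t: e_ss = 1/K_v with K_v=15200/3 → 3/15200.
Total e_ss = 3/15200.

3/15200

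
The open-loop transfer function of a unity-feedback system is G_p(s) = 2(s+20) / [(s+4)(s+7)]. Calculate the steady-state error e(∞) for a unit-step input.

The open loop has no poles at the origin → type 0 system.
K_p = lim_{s→0} G_p(s) = 2·20 / (4·7) = 10/7.
e_ss = 1/(1 + K_p) = 1/(17/7) = 7/17.

7/17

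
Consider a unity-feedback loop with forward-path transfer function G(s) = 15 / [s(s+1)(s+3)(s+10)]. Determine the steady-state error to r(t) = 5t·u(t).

G(s) has one factor of s in the denominator, so the system is type 1.
K_v = lim_{s→0} s·G(s) = 15 / (1·3·10) = 0.5.
e_ss = 5/K_v = 5/0.5 = 10.

10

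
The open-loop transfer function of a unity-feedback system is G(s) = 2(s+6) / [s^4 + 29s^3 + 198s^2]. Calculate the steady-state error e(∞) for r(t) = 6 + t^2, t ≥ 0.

Factoring s^2 from the denominator leaves a polynomial with constant term 198, so the system is type 2. Treating each term separately:
  • 6: tracked with zero error.
  • t^2: e_ss = 2/K_a with K_a=2/33 → 33.
Total e_ss = 33.

33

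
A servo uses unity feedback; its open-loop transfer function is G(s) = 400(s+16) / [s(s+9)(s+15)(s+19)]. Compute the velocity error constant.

One free integrator in G(s): this is a type 1 system.
K_v = lim_{s→0} s·G(s) = 400·16 / (9·15·19) = 1280/513.

1280/513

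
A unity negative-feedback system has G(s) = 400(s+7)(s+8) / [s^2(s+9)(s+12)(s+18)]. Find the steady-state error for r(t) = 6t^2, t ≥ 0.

G(s) has two factors of s in the denominator, so the system is type 2.
K_a = lim_{s→0} s^2·G(s) = 400·7·8 / (9·12·18) = 2800/243.
r(t) = 6t^2 gives R(s) = 12/s^3.
e_ss = 12/K_a = 12/(2800/243) = 729/700.

729/700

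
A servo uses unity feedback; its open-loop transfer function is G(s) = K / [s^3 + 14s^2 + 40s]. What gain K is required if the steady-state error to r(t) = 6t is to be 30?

8

Factoring s from the denominator leaves a polynomial with constant term 40, so the system is type 1.
K_v = lim_{s→0} s·G(s) = K / 40 = 0.025·K.
e_ss = 6/K_v = 30 ⇒ K_v = 0.2 ⇒ K = 0.2/0.025 = 8.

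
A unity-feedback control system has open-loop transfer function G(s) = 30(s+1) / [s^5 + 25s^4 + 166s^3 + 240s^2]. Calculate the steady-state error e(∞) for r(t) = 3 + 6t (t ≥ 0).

Factoring s^2 from the denominator leaves a polynomial with constant term 240, so the system is type 2. By superposition:
  • 3: tracked with zero error.
  • 6t: tracked with zero error.
Total e_ss = 0.

0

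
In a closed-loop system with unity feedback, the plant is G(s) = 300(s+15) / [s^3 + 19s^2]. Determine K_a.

Factoring s^2 from the denominator leaves a polynomial with constant term 19, so the system is type 2.
K_a = lim_{s→0} s^2·G(s) = 300·15 / 19 = 4500/19.

4500/19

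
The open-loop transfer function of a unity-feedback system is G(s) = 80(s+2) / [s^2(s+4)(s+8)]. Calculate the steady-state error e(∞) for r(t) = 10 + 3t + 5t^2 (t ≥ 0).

Two free integrators in G(s): this is a type 2 system. Treating each term separately:
  • 10: tracked with zero error.
  • 3t: tracked with zero error.
  • 5t^2: e_ss = 10/K_a with K_a=5 → 2.
Total e_ss = 2.

2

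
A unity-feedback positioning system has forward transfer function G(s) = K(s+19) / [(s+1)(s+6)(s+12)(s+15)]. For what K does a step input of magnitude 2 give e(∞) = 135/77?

The open loop has no poles at the origin → type 0 system.
K_p = lim_{s→0} G(s) = K·19 / (1·6·12·15) = (19/1080)·K.
e_ss = 2/(1 + K_p) = 135/77 ⇒ 1 + (19/1080)·K = 154/135 ⇒ K = 8.

8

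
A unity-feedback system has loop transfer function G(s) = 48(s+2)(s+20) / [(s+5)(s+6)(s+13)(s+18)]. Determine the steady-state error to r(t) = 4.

468/149

No free integrators in G(s): this is a type 0 system.
K_p = lim_{s→0} G(s) = 48·2·20 / (5·6·13·18) = 32/117.
e_ss = 4/(1 + K_p) = 4/(149/117) = 468/149.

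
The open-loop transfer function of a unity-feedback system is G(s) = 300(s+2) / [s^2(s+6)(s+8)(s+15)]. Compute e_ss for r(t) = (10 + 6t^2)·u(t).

14.4

Two free integrators in G(s): this is a type 2 system. Taking each input component in turn:
  • 10: tracked with zero error.
  • 6t^2: e_ss = 12/K_a with K_a=5/6 → 14.4.
Total e_ss = 14.4.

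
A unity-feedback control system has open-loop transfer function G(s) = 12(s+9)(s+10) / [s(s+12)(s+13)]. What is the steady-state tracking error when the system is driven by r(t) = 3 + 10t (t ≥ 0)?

13/9

System type = 1 (one pole at s=0). Treating each term separately:
  • 3: tracked with zero error.
  • 10t: e_ss = 10/K_v with K_v=90/13 → 13/9.
Total e_ss = 13/9.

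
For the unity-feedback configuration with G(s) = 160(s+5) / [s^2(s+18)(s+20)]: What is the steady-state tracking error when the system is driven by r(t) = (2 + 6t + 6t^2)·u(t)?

5.4

System type = 2 (two poles at s=0). Treating each term separately:
  • 2: tracked with zero error.
  • 6t: tracked with zero error.
  • 6t^2: e_ss = 12/K_a with K_a=20/9 → 5.4.
Total e_ss = 5.4.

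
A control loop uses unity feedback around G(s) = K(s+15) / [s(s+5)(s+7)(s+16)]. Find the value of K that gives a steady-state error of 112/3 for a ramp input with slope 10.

10

The open loop has one pole at the origin → type 1 system.
K_v = lim_{s→0} s·G(s) = K·15 / (5·7·16) = (3/112)·K.
e_ss = 10/K_v = 112/3 ⇒ K_v = 15/56 ⇒ K = (15/56)/(3/112) = 10.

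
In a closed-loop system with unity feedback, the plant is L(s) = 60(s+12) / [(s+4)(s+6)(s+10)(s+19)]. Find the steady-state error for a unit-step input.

The open loop has no poles at the origin → type 0 system.
K_p = lim_{s→0} L(s) = 60·12 / (4·6·10·19) = 3/19.
e_ss = 1/(1 + K_p) = 1/(22/19) = 19/22.

19/22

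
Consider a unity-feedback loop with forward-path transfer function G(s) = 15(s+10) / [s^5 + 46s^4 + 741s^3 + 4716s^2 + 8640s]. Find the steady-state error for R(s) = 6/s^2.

The denominator has no term below 8640s — 1 pole at s=0, type 1.
K_v = lim_{s→0} s·G(s) = 15·10 / 8640 = 5/288.
e_ss = 6/K_v = 6/(5/288) = 345.6.

345.6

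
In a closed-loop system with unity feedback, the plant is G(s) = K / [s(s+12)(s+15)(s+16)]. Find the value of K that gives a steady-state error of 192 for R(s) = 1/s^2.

One free integrator in G(s): this is a type 1 system.
K_v = lim_{s→0} s·G(s) = K / (12·15·16) = (1/2880)·K.
e_ss = 1/K_v = 192 ⇒ K_v = 1/192 ⇒ K = (1/192)/(1/2880) = 15.

15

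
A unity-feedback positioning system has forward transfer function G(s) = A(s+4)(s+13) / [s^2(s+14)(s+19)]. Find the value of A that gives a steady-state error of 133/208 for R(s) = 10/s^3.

80

Two free integrators in G(s): this is a type 2 system.
K_a = lim_{s→0} s^2·G(s) = A·4·13 / (14·19) = (26/133)·A.
e_ss = 10/K_a = 133/208 ⇒ K_a = 2080/133 ⇒ A = (2080/133)/(26/133) = 80.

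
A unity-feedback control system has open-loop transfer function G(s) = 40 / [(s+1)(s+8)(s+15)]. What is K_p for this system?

System type = 0 (no poles at s=0).
K_p = lim_{s→0} G(s) = 40 / (1·8·15) = 1/3.

1/3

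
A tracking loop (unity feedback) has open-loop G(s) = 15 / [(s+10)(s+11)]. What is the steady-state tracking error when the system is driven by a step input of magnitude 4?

System type = 0 (no poles at s=0).
K_p = lim_{s→0} G(s) = 15 / (10·11) = 3/22.
e_ss = 4/(1 + K_p) = 4/(25/22) = 3.52.

3.52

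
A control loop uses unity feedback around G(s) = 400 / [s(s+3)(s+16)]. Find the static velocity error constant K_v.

25/3

One free integrator in G(s): this is a type 1 system.
K_v = lim_{s→0} s·G(s) = 400 / (3·16) = 25/3.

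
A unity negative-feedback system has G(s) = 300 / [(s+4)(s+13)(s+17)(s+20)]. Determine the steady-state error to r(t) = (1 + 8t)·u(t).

infinity

System type = 0 (no poles at s=0). Treating each term separately:
  • 1: e_ss = 1/(1+K_p) with K_p=15/884 → 884/899.
  • 8t: a type-0 system cannot track it, e_ss → ∞.
The unbounded component dominates.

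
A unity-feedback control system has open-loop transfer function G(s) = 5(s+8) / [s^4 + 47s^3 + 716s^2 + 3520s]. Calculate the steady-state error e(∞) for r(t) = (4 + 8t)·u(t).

Lowest-order denominator term is 3520s, so the open loop has 1 pole at the origin → type 1 system. Treating each term separately:
  • 4: tracked with zero error.
  • 8t: e_ss = 8/K_v with K_v=1/88 → 704.
Total e_ss = 704.

704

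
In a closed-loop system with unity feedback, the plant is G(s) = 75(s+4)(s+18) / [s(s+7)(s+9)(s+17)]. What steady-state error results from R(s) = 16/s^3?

One free integrator in G(s): this is a type 1 system.
For a type-1 system K_a = 0, so e_ss to a parabolic input is unbounded.

infinity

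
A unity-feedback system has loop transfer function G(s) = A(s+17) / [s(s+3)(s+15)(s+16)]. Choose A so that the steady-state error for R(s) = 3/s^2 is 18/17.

120

System type = 1 (one pole at s=0).
K_v = lim_{s→0} s·G(s) = A·17 / (3·15·16) = (17/720)·A.
e_ss = 3/K_v = 18/17 ⇒ K_v = 17/6 ⇒ A = (17/6)/(17/720) = 120.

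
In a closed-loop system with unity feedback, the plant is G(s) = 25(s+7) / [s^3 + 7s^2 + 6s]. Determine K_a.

Factoring s from the denominator leaves a polynomial with constant term 6, so the system is type 1.
K_a = lim_{s→0} s^2·G(s) = 0 (the extra factor of s kills the finite limit).

0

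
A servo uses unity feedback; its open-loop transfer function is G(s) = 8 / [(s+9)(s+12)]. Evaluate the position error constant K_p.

2/27

The open loop has no poles at the origin → type 0 system.
K_p = lim_{s→0} G(s) = 8 / (9·12) = 2/27.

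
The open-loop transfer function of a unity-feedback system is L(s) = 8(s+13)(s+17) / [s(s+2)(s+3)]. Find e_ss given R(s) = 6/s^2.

9/442

One free integrator in L(s): this is a type 1 system.
K_v = lim_{s→0} s·L(s) = 8·13·17 / (2·3) = 884/3.
e_ss = 6/K_v = 6/(884/3) = 9/442.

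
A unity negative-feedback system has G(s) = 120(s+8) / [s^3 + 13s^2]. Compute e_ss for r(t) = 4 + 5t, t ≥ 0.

The denominator has no term below 13s^2 — 2 poles at s=0, type 2. Treating each term separately:
  • 4: tracked with zero error.
  • 5t: tracked with zero error.
Total e_ss = 0.

0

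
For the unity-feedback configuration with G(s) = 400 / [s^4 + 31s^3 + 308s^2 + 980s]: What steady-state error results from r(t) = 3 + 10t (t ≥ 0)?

Factoring s from the denominator leaves a polynomial with constant term 980, so the system is type 1. Taking each input component in turn:
  • 3: tracked with zero error.
  • 10t: e_ss = 10/K_v with K_v=20/49 → 24.5.
Total e_ss = 24.5.

24.5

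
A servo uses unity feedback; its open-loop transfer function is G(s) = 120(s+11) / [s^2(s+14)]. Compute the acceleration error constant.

Two free integrators in G(s): this is a type 2 system.
K_a = lim_{s→0} s^2·G(s) = 120·11 / (14) = 660/7.

660/7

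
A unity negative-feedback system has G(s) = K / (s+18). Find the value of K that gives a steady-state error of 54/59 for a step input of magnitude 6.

The open loop has no poles at the origin → type 0 system.
K_p = lim_{s→0} G(s) = K / (18) = (1/18)·K.
e_ss = 6/(1 + K_p) = 54/59 ⇒ 1 + (1/18)·K = 59/9 ⇒ K = 100.

100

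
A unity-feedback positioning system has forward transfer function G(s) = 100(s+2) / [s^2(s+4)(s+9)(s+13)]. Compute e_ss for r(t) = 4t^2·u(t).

The open loop has two poles at the origin → type 2 system.
K_a = lim_{s→0} s^2·G(s) = 100·2 / (4·9·13) = 50/117.
r(t) = 4t^2 gives R(s) = 8/s^3.
e_ss = 8/K_a = 8/(50/117) = 18.72.

18.72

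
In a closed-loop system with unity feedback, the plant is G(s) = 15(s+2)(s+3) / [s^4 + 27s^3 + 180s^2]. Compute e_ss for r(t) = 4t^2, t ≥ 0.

Factoring s^2 from the denominator leaves a polynomial with constant term 180, so the system is type 2.
K_a = lim_{s→0} s^2·G(s) = 15·2·3 / 180 = 0.5.
r(t) = 4t^2 gives R(s) = 8/s^3.
e_ss = 8/K_a = 8/0.5 = 16.

16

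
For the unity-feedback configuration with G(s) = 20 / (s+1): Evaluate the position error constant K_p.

No free integrators in G(s): this is a type 0 system.
K_p = lim_{s→0} G(s) = 20 / (1) = 20.

20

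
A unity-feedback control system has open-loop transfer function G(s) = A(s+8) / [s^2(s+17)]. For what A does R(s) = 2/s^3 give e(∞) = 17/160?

40

The open loop has two poles at the origin → type 2 system.
K_a = lim_{s→0} s^2·G(s) = A·8 / (17) = (8/17)·A.
e_ss = 2/K_a = 17/160 ⇒ K_a = 320/17 ⇒ A = (320/17)/(8/17) = 40.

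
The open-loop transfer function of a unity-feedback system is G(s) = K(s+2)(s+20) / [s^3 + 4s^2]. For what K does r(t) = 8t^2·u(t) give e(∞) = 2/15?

12

The denominator has no term below 4s^2 — 2 poles at s=0, type 2.
K_a = lim_{s→0} s^2·G(s) = K·2·20 / 4 = 10·K.
e_ss = 16/K_a = 2/15 ⇒ K_a = 120 ⇒ K = 120/10 = 12.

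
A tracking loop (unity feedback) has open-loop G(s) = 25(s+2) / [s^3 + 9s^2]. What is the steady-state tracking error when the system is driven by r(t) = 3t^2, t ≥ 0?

Factoring s^2 from the denominator leaves a polynomial with constant term 9, so the system is type 2.
K_a = lim_{s→0} s^2·G(s) = 25·2 / 9 = 50/9.
r(t) = 3t^2 gives R(s) = 6/s^3.
e_ss = 6/K_a = 6/(50/9) = 1.08.

1.08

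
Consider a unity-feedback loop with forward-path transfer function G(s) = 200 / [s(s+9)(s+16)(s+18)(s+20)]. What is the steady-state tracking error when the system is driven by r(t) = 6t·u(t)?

1555.2

The open loop has one pole at the origin → type 1 system.
K_v = lim_{s→0} s·G(s) = 200 / (9·16·18·20) = 5/1296.
e_ss = 6/K_v = 6/(5/1296) = 1555.2.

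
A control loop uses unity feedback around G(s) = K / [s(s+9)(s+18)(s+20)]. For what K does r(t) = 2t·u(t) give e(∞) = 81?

80

One free integrator in G(s): this is a type 1 system.
K_v = lim_{s→0} s·G(s) = K / (9·18·20) = (1/3240)·K.
e_ss = 2/K_v = 81 ⇒ K_v = 2/81 ⇒ K = (2/81)/(1/3240) = 80.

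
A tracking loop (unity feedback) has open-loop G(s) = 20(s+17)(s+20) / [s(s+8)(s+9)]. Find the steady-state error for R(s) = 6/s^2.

27/425

The open loop has one pole at the origin → type 1 system.
K_v = lim_{s→0} s·G(s) = 20·17·20 / (8·9) = 850/9.
e_ss = 6/K_v = 6/(850/9) = 27/425.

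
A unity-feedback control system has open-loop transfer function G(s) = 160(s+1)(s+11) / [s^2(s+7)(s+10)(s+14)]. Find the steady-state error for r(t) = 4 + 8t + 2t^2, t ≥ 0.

The open loop has two poles at the origin → type 2 system. Treating each term separately:
  • 4: tracked with zero error.
  • 8t: tracked with zero error.
  • 2t^2: e_ss = 4/K_a with K_a=88/49 → 49/22.
Total e_ss = 49/22.

49/22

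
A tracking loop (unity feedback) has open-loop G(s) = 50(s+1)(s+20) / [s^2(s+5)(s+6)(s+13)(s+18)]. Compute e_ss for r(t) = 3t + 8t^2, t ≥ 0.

112.32

The open loop has two poles at the origin → type 2 system. Taking each input component in turn:
  • 3t: tracked with zero error.
  • 8t^2: e_ss = 16/K_a with K_a=50/351 → 112.32.
Total e_ss = 112.32.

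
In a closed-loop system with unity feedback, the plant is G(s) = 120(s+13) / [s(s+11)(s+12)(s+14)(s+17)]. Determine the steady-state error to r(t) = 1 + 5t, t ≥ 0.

One free integrator in G(s): this is a type 1 system. By superposition:
  • 1: tracked with zero error.
  • 5t: e_ss = 5/K_v with K_v=65/1309 → 1309/13.
Total e_ss = 1309/13.

1309/13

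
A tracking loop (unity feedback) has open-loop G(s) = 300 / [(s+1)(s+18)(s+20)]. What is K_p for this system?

5/6

System type = 0 (no poles at s=0).
K_p = lim_{s→0} G(s) = 300 / (1·18·20) = 5/6.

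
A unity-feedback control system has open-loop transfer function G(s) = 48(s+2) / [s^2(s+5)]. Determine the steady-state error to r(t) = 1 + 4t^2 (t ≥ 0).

5/12

G(s) has two factors of s in the denominator, so the system is type 2. By superposition:
  • 1: tracked with zero error.
  • 4t^2: e_ss = 8/K_a with K_a=19.2 → 5/12.
Total e_ss = 5/12.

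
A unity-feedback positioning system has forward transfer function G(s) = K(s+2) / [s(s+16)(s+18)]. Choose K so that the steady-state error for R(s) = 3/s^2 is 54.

The open loop has one pole at the origin → type 1 system.
K_v = lim_{s→0} s·G(s) = K·2 / (16·18) = (1/144)·K.
e_ss = 3/K_v = 54 ⇒ K_v = 1/18 ⇒ K = (1/18)/(1/144) = 8.

8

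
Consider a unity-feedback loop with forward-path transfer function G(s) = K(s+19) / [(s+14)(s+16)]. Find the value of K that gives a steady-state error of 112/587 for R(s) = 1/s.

50

No free integrators in G(s): this is a type 0 system.
K_p = lim_{s→0} G(s) = K·19 / (14·16) = (19/224)·K.
e_ss = 1/(1 + K_p) = 112/587 ⇒ 1 + (19/224)·K = 587/112 ⇒ K = 50.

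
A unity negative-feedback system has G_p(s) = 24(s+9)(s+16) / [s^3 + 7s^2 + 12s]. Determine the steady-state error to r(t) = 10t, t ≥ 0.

5/144

Factoring s from the denominator leaves a polynomial with constant term 12, so the system is type 1.
K_v = lim_{s→0} s·G_p(s) = 24·9·16 / 12 = 288.
e_ss = 10/K_v = 10/288 = 5/144.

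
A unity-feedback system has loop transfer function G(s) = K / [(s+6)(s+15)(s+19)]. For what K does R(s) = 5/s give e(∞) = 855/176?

The open loop has no poles at the origin → type 0 system.
K_p = lim_{s→0} G(s) = K / (6·15·19) = (1/1710)·K.
e_ss = 5/(1 + K_p) = 855/176 ⇒ 1 + (1/1710)·K = 176/171 ⇒ K = 50.

50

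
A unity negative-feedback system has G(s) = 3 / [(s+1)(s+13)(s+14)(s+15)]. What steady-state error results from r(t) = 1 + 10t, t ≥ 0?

infinity

G(s) has no factors of s in the denominator, so the system is type 0. By superposition:
  • 1: e_ss = 1/(1+K_p) with K_p=1/910 → 910/911.
  • 10t: a type-0 system cannot track it, e_ss → ∞.
The unbounded component dominates.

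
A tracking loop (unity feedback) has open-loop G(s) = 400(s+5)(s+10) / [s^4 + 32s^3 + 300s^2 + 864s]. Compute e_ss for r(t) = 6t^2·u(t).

Lowest-order denominator term is 864s, so the open loop has 1 pole at the origin → type 1 system.
K_a = lim_{s→0} s^2·G(s) = 0; the steady-state error to this parabolic input grows without bound.

infinity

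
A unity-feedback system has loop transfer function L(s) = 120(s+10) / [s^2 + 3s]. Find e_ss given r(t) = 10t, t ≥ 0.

Lowest-order denominator term is 3s, so the open loop has 1 pole at the origin → type 1 system.
K_v = lim_{s→0} s·L(s) = 120·10 / 3 = 400.
e_ss = 10/K_v = 10/400 = 0.025.

0.025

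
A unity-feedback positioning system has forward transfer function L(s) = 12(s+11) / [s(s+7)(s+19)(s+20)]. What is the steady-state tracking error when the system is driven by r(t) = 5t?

3325/33

One free integrator in L(s): this is a type 1 system.
K_v = lim_{s→0} s·L(s) = 12·11 / (7·19·20) = 33/665.
e_ss = 5/K_v = 5/(33/665) = 3325/33.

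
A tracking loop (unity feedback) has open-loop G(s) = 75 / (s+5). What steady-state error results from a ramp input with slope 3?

G(s) has no factors of s in the denominator, so the system is type 0.
For a type-0 system K_v = 0, so e_ss to a ramp input is unbounded.

infinity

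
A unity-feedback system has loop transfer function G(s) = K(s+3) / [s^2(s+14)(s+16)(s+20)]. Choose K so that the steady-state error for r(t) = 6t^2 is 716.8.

The open loop has two poles at the origin → type 2 system.
K_a = lim_{s→0} s^2·G(s) = K·3 / (14·16·20) = (3/4480)·K.
e_ss = 12/K_a = 716.8 ⇒ K_a = 15/896 ⇒ K = (15/896)/(3/4480) = 25.

25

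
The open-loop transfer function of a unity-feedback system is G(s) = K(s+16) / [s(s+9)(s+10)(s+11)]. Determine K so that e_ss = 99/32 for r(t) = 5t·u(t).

100

System type = 1 (one pole at s=0).
K_v = lim_{s→0} s·G(s) = K·16 / (9·10·11) = (8/495)·K.
e_ss = 5/K_v = 99/32 ⇒ K_v = 160/99 ⇒ K = (160/99)/(8/495) = 100.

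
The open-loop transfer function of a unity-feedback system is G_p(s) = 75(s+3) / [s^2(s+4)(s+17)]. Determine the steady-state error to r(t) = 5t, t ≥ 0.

0

The open loop has two poles at the origin → type 2 system.
K_v = ∞ for a type-2 system; e_ss to a ramp is zero.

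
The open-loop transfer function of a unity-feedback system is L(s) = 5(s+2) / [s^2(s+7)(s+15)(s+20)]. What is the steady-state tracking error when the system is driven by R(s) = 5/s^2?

System type = 2 (two poles at s=0).
A type-2 system has K_v = ∞, so it tracks a ramp input with zero steady-state error.

0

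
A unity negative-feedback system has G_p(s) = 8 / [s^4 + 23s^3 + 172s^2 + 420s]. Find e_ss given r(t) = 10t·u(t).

Factoring s from the denominator leaves a polynomial with constant term 420, so the system is type 1.
K_v = lim_{s→0} s·G_p(s) = 8 / 420 = 2/105.
e_ss = 10/K_v = 10/(2/105) = 525.

525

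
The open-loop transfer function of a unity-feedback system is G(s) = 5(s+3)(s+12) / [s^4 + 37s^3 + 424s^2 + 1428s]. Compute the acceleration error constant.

The denominator has no term below 1428s — 1 pole at s=0, type 1.
K_a = lim_{s→0} s^2·G(s) = 0 (the extra factor of s kills the finite limit).

0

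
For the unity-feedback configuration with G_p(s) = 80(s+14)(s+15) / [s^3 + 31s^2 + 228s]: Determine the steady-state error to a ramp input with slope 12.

57/350

The denominator has no term below 228s — 1 pole at s=0, type 1.
K_v = lim_{s→0} s·G_p(s) = 80·14·15 / 228 = 1400/19.
e_ss = 12/K_v = 12/(1400/19) = 57/350.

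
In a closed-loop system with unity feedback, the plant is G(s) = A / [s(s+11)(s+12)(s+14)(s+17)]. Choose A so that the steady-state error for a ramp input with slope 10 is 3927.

80

One free integrator in G(s): this is a type 1 system.
K_v = lim_{s→0} s·G(s) = A / (11·12·14·17) = (1/31416)·A.
e_ss = 10/K_v = 3927 ⇒ K_v = 10/3927 ⇒ A = (10/3927)/(1/31416) = 80.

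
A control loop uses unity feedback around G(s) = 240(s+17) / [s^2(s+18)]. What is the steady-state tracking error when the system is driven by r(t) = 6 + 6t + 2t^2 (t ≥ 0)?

G(s) has two factors of s in the denominator, so the system is type 2. Taking each input component in turn:
  • 6: tracked with zero error.
  • 6t: tracked with zero error.
  • 2t^2: e_ss = 4/K_a with K_a=680/3 → 3/170.
Total e_ss = 3/170.

3/170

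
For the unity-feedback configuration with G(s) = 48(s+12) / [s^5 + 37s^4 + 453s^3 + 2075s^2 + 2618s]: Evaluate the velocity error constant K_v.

The denominator has no term below 2618s — 1 pole at s=0, type 1.
K_v = lim_{s→0} s·G(s) = 48·12 / 2618 = 288/1309.

288/1309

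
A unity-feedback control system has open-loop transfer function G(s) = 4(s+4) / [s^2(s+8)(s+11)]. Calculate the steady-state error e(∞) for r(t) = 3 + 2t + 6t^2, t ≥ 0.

66

Two free integrators in G(s): this is a type 2 system. Taking each input component in turn:
  • 3: tracked with zero error.
  • 2t: tracked with zero error.
  • 6t^2: e_ss = 12/K_a with K_a=2/11 → 66.
Total e_ss = 66.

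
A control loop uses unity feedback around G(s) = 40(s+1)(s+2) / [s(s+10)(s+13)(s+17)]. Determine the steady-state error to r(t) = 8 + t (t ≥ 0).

G(s) has one factor of s in the denominator, so the system is type 1. Treating each term separately:
  • 8: tracked with zero error.
  • t: e_ss = 1/K_v with K_v=8/221 → 27.625.
Total e_ss = 27.625.

27.625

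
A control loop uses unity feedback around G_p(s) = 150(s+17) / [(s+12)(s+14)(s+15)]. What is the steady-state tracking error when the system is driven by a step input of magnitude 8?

672/169

System type = 0 (no poles at s=0).
K_p = lim_{s→0} G_p(s) = 150·17 / (12·14·15) = 85/84.
e_ss = 8/(1 + K_p) = 8/(169/84) = 672/169.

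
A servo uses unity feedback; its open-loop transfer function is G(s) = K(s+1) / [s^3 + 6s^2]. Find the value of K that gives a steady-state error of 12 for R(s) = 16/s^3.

The denominator has no term below 6s^2 — 2 poles at s=0, type 2.
K_a = lim_{s→0} s^2·G(s) = K·1 / 6 = (1/6)·K.
e_ss = 16/K_a = 12 ⇒ K_a = 4/3 ⇒ K = (4/3)/(1/6) = 8.

8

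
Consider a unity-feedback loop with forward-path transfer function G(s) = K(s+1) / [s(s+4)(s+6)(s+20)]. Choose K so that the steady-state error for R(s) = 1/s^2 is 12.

System type = 1 (one pole at s=0).
K_v = lim_{s→0} s·G(s) = K·1 / (4·6·20) = (1/480)·K.
e_ss = 1/K_v = 12 ⇒ K_v = 1/12 ⇒ K = (1/12)/(1/480) = 40.

40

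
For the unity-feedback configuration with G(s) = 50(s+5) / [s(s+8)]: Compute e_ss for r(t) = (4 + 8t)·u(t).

0.256

The open loop has one pole at the origin → type 1 system. Taking each input component in turn:
  • 4: tracked with zero error.
  • 8t: e_ss = 8/K_v with K_v=31.25 → 0.256.
Total e_ss = 0.256.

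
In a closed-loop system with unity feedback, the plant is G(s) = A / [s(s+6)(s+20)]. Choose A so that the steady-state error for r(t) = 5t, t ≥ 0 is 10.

60

G(s) has one factor of s in the denominator, so the system is type 1.
K_v = lim_{s→0} s·G(s) = A / (6·20) = (1/120)·A.
e_ss = 5/K_v = 10 ⇒ K_v = 0.5 ⇒ A = 0.5/(1/120) = 60.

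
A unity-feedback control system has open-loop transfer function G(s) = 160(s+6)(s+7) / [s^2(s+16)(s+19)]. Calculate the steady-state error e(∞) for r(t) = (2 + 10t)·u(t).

0

Two free integrators in G(s): this is a type 2 system. Taking each input component in turn:
  • 2: tracked with zero error.
  • 10t: tracked with zero error.
Total e_ss = 0.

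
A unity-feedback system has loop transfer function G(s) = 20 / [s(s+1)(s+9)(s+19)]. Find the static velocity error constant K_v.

The open loop has one pole at the origin → type 1 system.
K_v = lim_{s→0} s·G(s) = 20 / (1·9·19) = 20/171.

20/171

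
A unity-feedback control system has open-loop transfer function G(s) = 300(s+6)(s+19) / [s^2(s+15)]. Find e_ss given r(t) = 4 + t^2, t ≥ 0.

1/1140

Two free integrators in G(s): this is a type 2 system. Treating each term separately:
  • 4: tracked with zero error.
  • t^2: e_ss = 2/K_a with K_a=2280 → 1/1140.
Total e_ss = 1/1140.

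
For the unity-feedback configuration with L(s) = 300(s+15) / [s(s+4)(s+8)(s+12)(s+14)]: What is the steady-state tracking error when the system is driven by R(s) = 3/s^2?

3.584

L(s) has one factor of s in the denominator, so the system is type 1.
K_v = lim_{s→0} s·L(s) = 300·15 / (4·8·12·14) = 375/448.
e_ss = 3/K_v = 3/(375/448) = 3.584.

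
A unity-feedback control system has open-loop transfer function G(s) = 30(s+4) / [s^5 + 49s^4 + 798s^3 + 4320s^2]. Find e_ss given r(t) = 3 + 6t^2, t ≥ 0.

432

Factoring s^2 from the denominator leaves a polynomial with constant term 4320, so the system is type 2. Treating each term separately:
  • 3: tracked with zero error.
  • 6t^2: e_ss = 12/K_a with K_a=1/36 → 432.
Total e_ss = 432.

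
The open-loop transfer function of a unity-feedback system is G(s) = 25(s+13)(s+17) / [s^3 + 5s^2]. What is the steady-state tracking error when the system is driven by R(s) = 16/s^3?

Lowest-order denominator term is 5s^2, so the open loop has 2 poles at the origin → type 2 system.
K_a = lim_{s→0} s^2·G(s) = 25·13·17 / 5 = 1105.
r(t) = 8t^2 gives R(s) = 16/s^3.
e_ss = 16/K_a = 16/1105.

16/1105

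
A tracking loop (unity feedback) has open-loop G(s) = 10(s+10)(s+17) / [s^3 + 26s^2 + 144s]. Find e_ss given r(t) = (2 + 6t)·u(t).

216/425

Factoring s from the denominator leaves a polynomial with constant term 144, so the system is type 1. Taking each input component in turn:
  • 2: tracked with zero error.
  • 6t: e_ss = 6/K_v with K_v=425/36 → 216/425.
Total e_ss = 216/425.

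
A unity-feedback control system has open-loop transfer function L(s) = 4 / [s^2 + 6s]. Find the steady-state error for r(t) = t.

1.5

The denominator has no term below 6s — 1 pole at s=0, type 1.
K_v = lim_{s→0} s·L(s) = 4 / 6 = 2/3.
e_ss = 1/K_v = 1/(2/3) = 1.5.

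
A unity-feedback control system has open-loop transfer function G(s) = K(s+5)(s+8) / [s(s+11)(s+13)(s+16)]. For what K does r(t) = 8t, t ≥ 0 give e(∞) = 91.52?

One free integrator in G(s): this is a type 1 system.
K_v = lim_{s→0} s·G(s) = K·5·8 / (11·13·16) = (5/286)·K.
e_ss = 8/K_v = 91.52 ⇒ K_v = 25/286 ⇒ K = (25/286)/(5/286) = 5.

5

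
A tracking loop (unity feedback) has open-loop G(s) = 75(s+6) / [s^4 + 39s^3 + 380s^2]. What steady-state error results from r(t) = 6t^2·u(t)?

152/15

Lowest-order denominator term is 380s^2, so the open loop has 2 poles at the origin → type 2 system.
K_a = lim_{s→0} s^2·G(s) = 75·6 / 380 = 45/38.
r(t) = 6t^2 gives R(s) = 12/s^3.
e_ss = 12/K_a = 12/(45/38) = 152/15.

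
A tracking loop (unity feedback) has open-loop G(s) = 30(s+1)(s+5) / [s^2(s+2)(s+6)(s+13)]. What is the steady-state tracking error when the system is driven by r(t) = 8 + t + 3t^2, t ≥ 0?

6.24

G(s) has two factors of s in the denominator, so the system is type 2. Taking each input component in turn:
  • 8: tracked with zero error.
  • t: tracked with zero error.
  • 3t^2: e_ss = 6/K_a with K_a=25/26 → 6.24.
Total e_ss = 6.24.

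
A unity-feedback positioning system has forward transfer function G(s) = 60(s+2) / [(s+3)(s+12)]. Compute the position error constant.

System type = 0 (no poles at s=0).
K_p = lim_{s→0} G(s) = 60·2 / (3·12) = 10/3.

10/3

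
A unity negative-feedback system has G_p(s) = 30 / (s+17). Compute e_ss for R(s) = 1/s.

The open loop has no poles at the origin → type 0 system.
K_p = lim_{s→0} G_p(s) = 30 / (17) = 30/17.
e_ss = 1/(1 + K_p) = 1/(47/17) = 17/47.

17/47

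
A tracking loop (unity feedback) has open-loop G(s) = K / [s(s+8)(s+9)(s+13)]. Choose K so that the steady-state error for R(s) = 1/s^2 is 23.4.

40

System type = 1 (one pole at s=0).
K_v = lim_{s→0} s·G(s) = K / (8·9·13) = (1/936)·K.
e_ss = 1/K_v = 23.4 ⇒ K_v = 5/117 ⇒ K = (5/117)/(1/936) = 40.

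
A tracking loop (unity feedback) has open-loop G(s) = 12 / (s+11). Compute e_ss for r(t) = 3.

System type = 0 (no poles at s=0).
K_p = lim_{s→0} G(s) = 12 / (11) = 12/11.
e_ss = 3/(1 + K_p) = 3/(23/11) = 33/23.

33/23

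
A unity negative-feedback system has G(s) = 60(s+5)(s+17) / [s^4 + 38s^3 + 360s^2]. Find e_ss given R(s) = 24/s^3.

144/85

Lowest-order denominator term is 360s^2, so the open loop has 2 poles at the origin → type 2 system.
K_a = lim_{s→0} s^2·G(s) = 60·5·17 / 360 = 85/6.
r(t) = 12t^2 gives R(s) = 24/s^3.
e_ss = 24/K_a = 24/(85/6) = 144/85.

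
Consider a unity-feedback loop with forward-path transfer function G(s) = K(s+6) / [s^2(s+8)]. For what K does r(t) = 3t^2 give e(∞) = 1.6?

5

G(s) has two factors of s in the denominator, so the system is type 2.
K_a = lim_{s→0} s^2·G(s) = K·6 / (8) = 0.75·K.
e_ss = 6/K_a = 1.6 ⇒ K_a = 3.75 ⇒ K = 3.75/0.75 = 5.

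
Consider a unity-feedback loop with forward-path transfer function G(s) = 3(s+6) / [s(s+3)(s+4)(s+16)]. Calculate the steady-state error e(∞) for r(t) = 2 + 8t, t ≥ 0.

256/3

System type = 1 (one pole at s=0). Taking each input component in turn:
  • 2: tracked with zero error.
  • 8t: e_ss = 8/K_v with K_v=3/32 → 256/3.
Total e_ss = 256/3.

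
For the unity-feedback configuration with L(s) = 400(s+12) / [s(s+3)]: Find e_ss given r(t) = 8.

System type = 1 (one pole at s=0).
K_p = ∞ for a type-1 system; e_ss to a step is zero.

0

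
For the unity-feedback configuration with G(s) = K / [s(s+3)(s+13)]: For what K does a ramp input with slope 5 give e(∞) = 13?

G(s) has one factor of s in the denominator, so the system is type 1.
K_v = lim_{s→0} s·G(s) = K / (3·13) = (1/39)·K.
e_ss = 5/K_v = 13 ⇒ K_v = 5/13 ⇒ K = (5/13)/(1/39) = 15.

15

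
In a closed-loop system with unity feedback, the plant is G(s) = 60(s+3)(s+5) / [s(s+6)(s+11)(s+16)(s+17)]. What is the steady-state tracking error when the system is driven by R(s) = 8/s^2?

11968/75

One free integrator in G(s): this is a type 1 system.
K_v = lim_{s→0} s·G(s) = 60·3·5 / (6·11·16·17) = 75/1496.
e_ss = 8/K_v = 8/(75/1496) = 11968/75.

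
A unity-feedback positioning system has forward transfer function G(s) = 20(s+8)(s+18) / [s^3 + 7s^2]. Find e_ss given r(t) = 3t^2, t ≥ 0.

Lowest-order denominator term is 7s^2, so the open loop has 2 poles at the origin → type 2 system.
K_a = lim_{s→0} s^2·G(s) = 20·8·18 / 7 = 2880/7.
r(t) = 3t^2 gives R(s) = 6/s^3.
e_ss = 6/K_a = 6/(2880/7) = 7/480.

7/480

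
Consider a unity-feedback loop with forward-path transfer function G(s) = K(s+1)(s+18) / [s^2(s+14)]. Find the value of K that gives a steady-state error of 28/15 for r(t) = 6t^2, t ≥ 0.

5

G(s) has two factors of s in the denominator, so the system is type 2.
K_a = lim_{s→0} s^2·G(s) = K·1·18 / (14) = (9/7)·K.
e_ss = 12/K_a = 28/15 ⇒ K_a = 45/7 ⇒ K = (45/7)/(9/7) = 5.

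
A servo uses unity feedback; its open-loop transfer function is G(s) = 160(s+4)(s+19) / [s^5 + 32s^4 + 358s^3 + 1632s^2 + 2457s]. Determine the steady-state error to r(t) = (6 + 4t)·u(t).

2457/3040

Lowest-order denominator term is 2457s, so the open loop has 1 pole at the origin → type 1 system. Taking each input component in turn:
  • 6: tracked with zero error.
  • 4t: e_ss = 4/K_v with K_v=12160/2457 → 2457/3040.
Total e_ss = 2457/3040.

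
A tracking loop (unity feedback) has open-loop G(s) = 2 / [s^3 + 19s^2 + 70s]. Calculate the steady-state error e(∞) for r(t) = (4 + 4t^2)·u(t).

infinity

Lowest-order denominator term is 70s, so the open loop has 1 pole at the origin → type 1 system. Treating each term separately:
  • 4: tracked with zero error.
  • 4t^2: a type-1 system cannot track it, e_ss → ∞.
The unbounded component dominates.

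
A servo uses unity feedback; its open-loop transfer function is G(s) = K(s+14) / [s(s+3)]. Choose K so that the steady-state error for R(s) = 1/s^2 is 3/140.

10

One free integrator in G(s): this is a type 1 system.
K_v = lim_{s→0} s·G(s) = K·14 / (3) = (14/3)·K.
e_ss = 1/K_v = 3/140 ⇒ K_v = 140/3 ⇒ K = (140/3)/(14/3) = 10.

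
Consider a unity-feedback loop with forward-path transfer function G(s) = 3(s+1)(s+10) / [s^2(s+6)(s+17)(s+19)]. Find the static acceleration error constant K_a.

G(s) has two factors of s in the denominator, so the system is type 2.
K_a = lim_{s→0} s^2·G(s) = 3·1·10 / (6·17·19) = 5/323.

5/323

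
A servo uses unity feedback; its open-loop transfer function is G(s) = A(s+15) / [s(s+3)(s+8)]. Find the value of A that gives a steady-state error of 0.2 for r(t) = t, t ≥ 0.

8

One free integrator in G(s): this is a type 1 system.
K_v = lim_{s→0} s·G(s) = A·15 / (3·8) = 0.625·A.
e_ss = 1/K_v = 0.2 ⇒ K_v = 5 ⇒ A = 5/0.625 = 8.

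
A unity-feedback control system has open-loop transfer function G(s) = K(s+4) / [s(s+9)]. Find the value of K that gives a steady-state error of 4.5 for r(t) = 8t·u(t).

4

System type = 1 (one pole at s=0).
K_v = lim_{s→0} s·G(s) = K·4 / (9) = (4/9)·K.
e_ss = 8/K_v = 4.5 ⇒ K_v = 16/9 ⇒ K = (16/9)/(4/9) = 4.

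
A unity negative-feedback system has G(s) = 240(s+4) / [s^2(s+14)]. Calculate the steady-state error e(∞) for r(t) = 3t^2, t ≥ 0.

0.0875

The open loop has two poles at the origin → type 2 system.
K_a = lim_{s→0} s^2·G(s) = 240·4 / (14) = 480/7.
r(t) = 3t^2 gives R(s) = 6/s^3.
e_ss = 6/K_a = 6/(480/7) = 0.0875.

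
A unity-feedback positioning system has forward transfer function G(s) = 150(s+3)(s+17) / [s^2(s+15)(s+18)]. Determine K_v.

K_v = lim_{s→0} s·G(s); with 2 poles at the origin the limit diverges, so K_v = ∞.

infinity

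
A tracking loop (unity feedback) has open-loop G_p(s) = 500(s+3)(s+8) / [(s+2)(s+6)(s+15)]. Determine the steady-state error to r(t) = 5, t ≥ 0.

15/203

No free integrators in G_p(s): this is a type 0 system.
K_p = lim_{s→0} G_p(s) = 500·3·8 / (2·6·15) = 200/3.
e_ss = 5/(1 + K_p) = 5/(203/3) = 15/203.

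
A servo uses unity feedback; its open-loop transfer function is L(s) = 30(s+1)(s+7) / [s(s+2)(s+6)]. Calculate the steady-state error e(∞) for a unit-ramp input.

2/35

The open loop has one pole at the origin → type 1 system.
K_v = lim_{s→0} s·L(s) = 30·1·7 / (2·6) = 17.5.
e_ss = 1/K_v = 1/17.5 = 2/35.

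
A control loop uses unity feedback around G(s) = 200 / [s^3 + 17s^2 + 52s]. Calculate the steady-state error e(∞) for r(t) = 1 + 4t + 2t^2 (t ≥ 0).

infinity

Factoring s from the denominator leaves a polynomial with constant term 52, so the system is type 1. By superposition:
  • 1: tracked with zero error.
  • 4t: e_ss = 4/K_v with K_v=50/13 → 1.04.
  • 2t^2: a type-1 system cannot track it, e_ss → ∞.
The unbounded component dominates.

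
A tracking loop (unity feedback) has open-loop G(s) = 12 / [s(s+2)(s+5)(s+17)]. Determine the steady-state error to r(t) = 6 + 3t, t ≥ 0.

System type = 1 (one pole at s=0). By superposition:
  • 6: tracked with zero error.
  • 3t: e_ss = 3/K_v with K_v=6/85 → 42.5.
Total e_ss = 42.5.

42.5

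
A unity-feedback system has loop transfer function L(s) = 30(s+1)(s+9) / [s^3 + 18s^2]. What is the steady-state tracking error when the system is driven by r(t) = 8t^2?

The denominator has no term below 18s^2 — 2 poles at s=0, type 2.
K_a = lim_{s→0} s^2·L(s) = 30·1·9 / 18 = 15.
r(t) = 8t^2 gives R(s) = 16/s^3.
e_ss = 16/K_a = 16/15.

16/15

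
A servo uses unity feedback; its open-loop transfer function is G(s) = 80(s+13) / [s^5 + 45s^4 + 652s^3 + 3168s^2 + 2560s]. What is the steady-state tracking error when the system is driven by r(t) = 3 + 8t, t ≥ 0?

Lowest-order denominator term is 2560s, so the open loop has 1 pole at the origin → type 1 system. By superposition:
  • 3: tracked with zero error.
  • 8t: e_ss = 8/K_v with K_v=13/32 → 256/13.
Total e_ss = 256/13.

256/13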